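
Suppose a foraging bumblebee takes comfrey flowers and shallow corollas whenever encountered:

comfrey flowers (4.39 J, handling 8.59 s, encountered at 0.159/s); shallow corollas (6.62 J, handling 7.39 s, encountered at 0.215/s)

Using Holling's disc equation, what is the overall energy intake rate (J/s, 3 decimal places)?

R = (0.159×4.39 + 0.215×6.62) / (1 + 0.159×8.59 + 0.215×7.39) = 2.121/3.955 = 0.5364 J/s.

0.536 J/s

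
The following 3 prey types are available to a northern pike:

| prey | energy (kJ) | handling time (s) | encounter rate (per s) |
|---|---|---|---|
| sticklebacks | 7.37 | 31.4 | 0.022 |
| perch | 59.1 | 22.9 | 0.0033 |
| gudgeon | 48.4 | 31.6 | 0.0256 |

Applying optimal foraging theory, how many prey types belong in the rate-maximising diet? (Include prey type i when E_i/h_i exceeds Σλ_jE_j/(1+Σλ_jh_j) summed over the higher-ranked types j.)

E/h in descending order: perch 2.58, gudgeon 1.53, sticklebacks 0.235 kJ/s. The optimal diet is the largest prefix of this list for which every included type satisfies E_i/h_i > R on the types above it.
Rate on top 1: 0.1813. gudgeon: 1.53 > 0.1813 → include.
Rate on top 2: 0.761. sticklebacks: 0.235 < 0.761 → exclude; stop.
Optimal diet: perch, gudgeon — 2 of 3 types.

2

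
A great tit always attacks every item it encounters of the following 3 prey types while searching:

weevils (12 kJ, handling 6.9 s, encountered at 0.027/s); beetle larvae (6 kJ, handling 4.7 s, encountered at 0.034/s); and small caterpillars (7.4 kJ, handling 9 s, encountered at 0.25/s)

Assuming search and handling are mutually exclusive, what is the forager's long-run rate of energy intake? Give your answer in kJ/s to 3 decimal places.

R = (0.027×12 + 0.034×6 + 0.25×7.4) / (1 + 0.027×6.9 + 0.034×4.7 + 0.25×9) = 2.378/3.596 = 0.6613 kJ/s.

0.661 kJ/s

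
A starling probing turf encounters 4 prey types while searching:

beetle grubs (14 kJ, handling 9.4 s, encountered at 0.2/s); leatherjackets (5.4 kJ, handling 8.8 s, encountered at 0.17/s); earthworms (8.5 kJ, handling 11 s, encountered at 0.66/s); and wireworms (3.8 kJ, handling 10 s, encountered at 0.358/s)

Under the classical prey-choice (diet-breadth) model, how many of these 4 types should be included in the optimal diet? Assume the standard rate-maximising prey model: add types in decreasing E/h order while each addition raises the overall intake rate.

Rank by E/h (kJ/s): beetle grubs 1.49, earthworms 0.773, leatherjackets 0.614, wireworms 0.38. Include each in turn until the next type's E/h falls below the running intake rate.
Rate on top 1: 0.9722. earthworms: 0.773 < 0.9722 → exclude; stop.
Optimal diet: beetle grubs — 1 of 4 types.

1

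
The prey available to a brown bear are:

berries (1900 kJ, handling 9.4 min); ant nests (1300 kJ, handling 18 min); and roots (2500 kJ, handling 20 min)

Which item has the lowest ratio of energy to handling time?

In descending order of E/h:
berries: 1900/9.4 = 202 kJ/min
roots: 2500/20 = 125 kJ/min
ant nests: 1300/18 = 72.2 kJ/min

ant nests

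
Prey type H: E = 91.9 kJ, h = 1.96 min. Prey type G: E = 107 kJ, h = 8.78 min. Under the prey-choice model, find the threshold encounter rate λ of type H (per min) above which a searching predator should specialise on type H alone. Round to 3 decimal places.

0.179 per min

At the threshold, the rate on type H alone equals the profitability of type G: λ·91.9/(1 + λ·1.96) = 107/8.78 = 12.19.
Rearranging, λ(91.9 − 12.19×1.96) = 12.19, so λ = 12.19/68.01 = 0.1792 per min.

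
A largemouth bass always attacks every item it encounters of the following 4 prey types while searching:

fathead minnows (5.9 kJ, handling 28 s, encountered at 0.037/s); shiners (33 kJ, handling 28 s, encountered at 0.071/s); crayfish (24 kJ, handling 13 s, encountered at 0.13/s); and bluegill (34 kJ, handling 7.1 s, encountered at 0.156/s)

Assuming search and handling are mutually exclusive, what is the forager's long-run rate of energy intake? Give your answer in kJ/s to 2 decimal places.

R = Σλ_iE_i / (1 + Σλ_ih_i)
Numerator: 0.037×5.9 + 0.071×33 + 0.13×24 + 0.156×34 = 10.99
Denominator: 1 + 0.037×28 + 0.071×28 + 0.13×13 + 0.156×7.1 = 6.822
R = 10.99/6.822 = 1.61 kJ/s

1.61 kJ/s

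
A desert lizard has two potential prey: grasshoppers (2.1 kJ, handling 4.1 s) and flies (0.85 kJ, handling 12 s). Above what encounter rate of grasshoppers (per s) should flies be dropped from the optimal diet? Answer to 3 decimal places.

At the threshold, the rate on grasshoppers alone equals the profitability of flies: λ·2.1/(1 + λ·4.1) = 0.85/12 = 0.07083.
Rearranging, λ(2.1 − 0.07083×4.1) = 0.07083, so λ = 0.07083/1.81 = 0.03914 per s.

0.039 per s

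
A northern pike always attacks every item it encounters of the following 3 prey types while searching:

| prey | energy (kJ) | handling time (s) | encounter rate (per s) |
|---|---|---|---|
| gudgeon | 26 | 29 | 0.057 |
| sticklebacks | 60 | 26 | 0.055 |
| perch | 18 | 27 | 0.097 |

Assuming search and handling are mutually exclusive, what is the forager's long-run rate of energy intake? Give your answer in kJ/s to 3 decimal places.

Energy encountered per unit search time: 0.057×26 + 0.055×60 + 0.097×18 = 6.528 kJ/s.
Handling time per unit search time: 0.057×29 + 0.055×26 + 0.097×27 = 5.702.
Rate = 6.528/(1 + 5.702) = 0.974 kJ/s.

0.974 kJ/s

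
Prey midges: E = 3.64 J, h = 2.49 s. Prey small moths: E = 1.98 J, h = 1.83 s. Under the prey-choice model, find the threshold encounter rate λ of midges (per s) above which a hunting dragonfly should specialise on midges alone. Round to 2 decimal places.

Drop small moths once their profitability E₂/h₂ falls below the rate achievable on midges alone: E₂/h₂ = λE₁/(1 + λh₁).
Solve for λ: λE₁h₂ = E₂(1 + λh₁) → λ(E₁h₂ − E₂h₁) = E₂ → λ = E₂/(E₁h₂ − E₂h₁).
λ = 1.98/(3.64×1.83 − 1.98×2.49) = 1.98/1.731 = 1.144 per s.

1.14 per s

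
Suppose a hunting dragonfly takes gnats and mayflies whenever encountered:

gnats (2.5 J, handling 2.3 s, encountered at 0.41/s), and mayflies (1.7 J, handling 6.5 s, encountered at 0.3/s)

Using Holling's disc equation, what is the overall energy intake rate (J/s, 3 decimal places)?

R = Σλ_iE_i / (1 + Σλ_ih_i)
Numerator: 0.41×2.5 + 0.3×1.7 = 1.535
Denominator: 1 + 0.41×2.3 + 0.3×6.5 = 3.893
R = 1.535/3.893 = 0.3943 J/s

0.394 J/s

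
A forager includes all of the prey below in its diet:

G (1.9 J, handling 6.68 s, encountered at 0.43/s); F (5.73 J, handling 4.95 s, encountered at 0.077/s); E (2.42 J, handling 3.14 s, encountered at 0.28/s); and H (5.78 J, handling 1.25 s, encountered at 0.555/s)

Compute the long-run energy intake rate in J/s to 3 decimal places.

0.883 J/s

Energy encountered per unit search time: 0.43×1.9 + 0.077×5.73 + 0.28×2.42 + 0.555×5.78 = 5.144 J/s.
Handling time per unit search time: 0.43×6.68 + 0.077×4.95 + 0.28×3.14 + 0.555×1.25 = 4.827.
Rate = 5.144/(1 + 4.827) = 0.8828 J/s.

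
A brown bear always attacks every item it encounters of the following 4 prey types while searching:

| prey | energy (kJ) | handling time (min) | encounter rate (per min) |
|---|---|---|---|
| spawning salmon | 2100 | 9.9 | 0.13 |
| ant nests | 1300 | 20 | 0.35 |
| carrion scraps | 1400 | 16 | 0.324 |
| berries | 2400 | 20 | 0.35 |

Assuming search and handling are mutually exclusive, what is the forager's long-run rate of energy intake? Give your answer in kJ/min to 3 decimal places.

R = (0.13×2100 + 0.35×1300 + 0.324×1400 + 0.35×2400) / (1 + 0.13×9.9 + 0.35×20 + 0.324×16 + 0.35×20) = 2022/21.47 = 94.15 kJ/min.

94.155 kJ/min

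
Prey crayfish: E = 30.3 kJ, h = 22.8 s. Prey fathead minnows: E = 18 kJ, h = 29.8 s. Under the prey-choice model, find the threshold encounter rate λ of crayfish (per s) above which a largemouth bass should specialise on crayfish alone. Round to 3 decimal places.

The zero-one rule: include fathead minnows iff E₂/h₂ > λE₁/(1+λh₁). Equality gives the switch point.
λE₁h₂ = E₂ + λE₂h₁ ⇒ λ = E₂/(E₁h₂ − E₂h₁) = 18/(902.9 − 410.4) = 0.03655 per s.

0.037 per s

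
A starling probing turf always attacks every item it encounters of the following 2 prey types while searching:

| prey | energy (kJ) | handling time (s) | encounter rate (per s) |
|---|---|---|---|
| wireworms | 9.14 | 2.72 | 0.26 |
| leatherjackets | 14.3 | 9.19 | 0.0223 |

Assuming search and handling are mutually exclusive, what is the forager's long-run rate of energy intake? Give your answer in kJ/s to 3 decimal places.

1.410 kJ/s

R = (0.26×9.14 + 0.0223×14.3) / (1 + 0.26×2.72 + 0.0223×9.19) = 2.695/1.912 = 1.41 kJ/s.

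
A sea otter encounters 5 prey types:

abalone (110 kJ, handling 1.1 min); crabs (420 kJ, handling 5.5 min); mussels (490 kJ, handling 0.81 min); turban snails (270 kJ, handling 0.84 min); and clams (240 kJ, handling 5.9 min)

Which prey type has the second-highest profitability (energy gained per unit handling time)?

turban snails

Profitability E/h (kJ/min): abalone = 110/1.1 = 100, crabs = 420/5.5 = 76.4, mussels = 490/0.81 = 605, turban snails = 270/0.84 = 321, clams = 240/5.9 = 40.7.
Ranked: mussels > turban snails > abalone > crabs > clams.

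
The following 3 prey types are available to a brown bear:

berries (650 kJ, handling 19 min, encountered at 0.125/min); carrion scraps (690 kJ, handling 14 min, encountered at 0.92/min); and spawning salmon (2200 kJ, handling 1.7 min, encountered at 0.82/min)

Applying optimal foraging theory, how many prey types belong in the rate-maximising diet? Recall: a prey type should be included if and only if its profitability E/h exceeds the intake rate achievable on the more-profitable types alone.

1

Rank by E/h (kJ/min): spawning salmon 1.29e+03, carrion scraps 49.3, berries 34.2. Include each in turn until the next type's E/h falls below the running intake rate.
Rate on top 1: 753.6. carrion scraps: 49.3 < 753.6 → exclude; stop.
Optimal diet: spawning salmon — 1 of 3 types.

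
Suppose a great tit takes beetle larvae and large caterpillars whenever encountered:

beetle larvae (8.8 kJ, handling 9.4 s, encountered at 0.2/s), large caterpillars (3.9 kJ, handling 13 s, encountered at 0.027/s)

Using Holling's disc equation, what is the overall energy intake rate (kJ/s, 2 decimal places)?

0.58 kJ/s

Energy encountered per unit search time: 0.2×8.8 + 0.027×3.9 = 1.865 kJ/s.
Handling time per unit search time: 0.2×9.4 + 0.027×13 = 2.231.
Rate = 1.865/(1 + 2.231) = 0.5773 kJ/s.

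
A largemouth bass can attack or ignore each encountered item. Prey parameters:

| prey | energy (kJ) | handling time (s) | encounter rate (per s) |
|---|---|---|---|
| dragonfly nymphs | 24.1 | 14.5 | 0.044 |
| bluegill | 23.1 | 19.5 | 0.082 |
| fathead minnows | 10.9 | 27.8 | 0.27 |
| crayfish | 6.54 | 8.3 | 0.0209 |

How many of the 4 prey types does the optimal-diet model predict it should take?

2

Rank by E/h (kJ/s): dragonfly nymphs 1.66, bluegill 1.18, crayfish 0.788, fathead minnows 0.392. Include each in turn until the next type's E/h falls below the running intake rate.
Rate on top 1: 0.6474. bluegill: 1.18 > 0.6474 → include.
Rate on top 2: 0.9128. crayfish: 0.788 < 0.9128 → exclude; stop.
Optimal diet: dragonfly nymphs, bluegill — 2 of 4 types.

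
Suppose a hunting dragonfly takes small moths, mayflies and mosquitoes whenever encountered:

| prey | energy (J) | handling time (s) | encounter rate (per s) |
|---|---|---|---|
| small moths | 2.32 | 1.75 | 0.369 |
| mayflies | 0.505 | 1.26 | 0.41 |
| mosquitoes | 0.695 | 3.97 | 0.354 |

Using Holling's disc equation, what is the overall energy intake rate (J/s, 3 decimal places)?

0.367 J/s

R = (0.369×2.32 + 0.41×0.505 + 0.354×0.695) / (1 + 0.369×1.75 + 0.41×1.26 + 0.354×3.97) = 1.309/3.568 = 0.3669 J/s.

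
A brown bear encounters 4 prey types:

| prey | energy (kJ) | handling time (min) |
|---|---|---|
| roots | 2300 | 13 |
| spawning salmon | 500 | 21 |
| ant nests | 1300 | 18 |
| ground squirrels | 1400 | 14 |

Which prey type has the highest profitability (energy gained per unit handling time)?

In descending order of E/h:
roots: 2300/13 = 177 kJ/min
ground squirrels: 1400/14 = 100 kJ/min
ant nests: 1300/18 = 72.2 kJ/min
spawning salmon: 500/21 = 23.8 kJ/min

roots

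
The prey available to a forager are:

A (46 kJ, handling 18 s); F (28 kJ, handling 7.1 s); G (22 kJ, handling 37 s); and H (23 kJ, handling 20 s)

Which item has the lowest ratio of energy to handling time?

In descending order of E/h:
F: 28/7.1 = 3.94 kJ/s
A: 46/18 = 2.56 kJ/s
H: 23/20 = 1.15 kJ/s
G: 22/37 = 0.595 kJ/s

G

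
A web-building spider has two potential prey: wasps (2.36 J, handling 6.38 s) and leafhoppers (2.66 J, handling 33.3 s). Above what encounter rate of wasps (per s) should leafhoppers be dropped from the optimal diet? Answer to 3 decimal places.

At the threshold, the rate on wasps alone equals the profitability of leafhoppers: λ·2.36/(1 + λ·6.38) = 2.66/33.3 = 0.07988.
Rearranging, λ(2.36 − 0.07988×6.38) = 0.07988, so λ = 0.07988/1.85 = 0.04317 per s.

0.043 per s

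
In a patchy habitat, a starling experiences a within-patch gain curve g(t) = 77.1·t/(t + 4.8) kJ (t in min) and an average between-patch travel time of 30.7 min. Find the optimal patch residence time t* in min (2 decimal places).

Optimal t* satisfies g'(t*) = g(t*)/(T + t*).
g'(t) = 77.1·4.8/(t + 4.8)². Setting 77.1·4.8/(t+4.8)² = 77.1t/[(t+4.8)(30.7+t)] gives 4.8(30.7+t) = t(t+4.8), so t² = 4.8×30.7 = 147.4.
t* = √147.4 = 12.14 min.

12.14 min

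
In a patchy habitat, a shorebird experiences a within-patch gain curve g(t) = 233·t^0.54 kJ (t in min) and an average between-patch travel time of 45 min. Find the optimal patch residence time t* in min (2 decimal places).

Maximise g(t)/(T+t): set derivative to zero → g'(t)(T+t) = g(t).
g'(t) = 0.54·233·t^-0.46. Setting 0.54·233·t^-0.46 = 233·t^0.54/(45+t) gives 0.54(45+t) = t, so 0.46·t = 0.54×45.
t* = 0.54×45/0.46 = 52.83 min.

52.83 min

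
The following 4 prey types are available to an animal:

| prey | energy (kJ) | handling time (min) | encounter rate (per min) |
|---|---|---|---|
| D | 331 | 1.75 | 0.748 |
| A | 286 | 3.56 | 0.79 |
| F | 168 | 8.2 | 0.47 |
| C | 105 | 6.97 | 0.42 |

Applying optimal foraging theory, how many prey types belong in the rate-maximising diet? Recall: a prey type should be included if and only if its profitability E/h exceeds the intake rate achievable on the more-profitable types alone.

1

E/h in descending order: D 189, A 80.3, F 20.5, C 15.1 kJ/min. The optimal diet is the largest prefix of this list for which every included type satisfies E_i/h_i > R on the types above it.
Rate on top 1: 107.2. A: 80.3 < 107.2 → exclude; stop.
Optimal diet: D — 1 of 4 types.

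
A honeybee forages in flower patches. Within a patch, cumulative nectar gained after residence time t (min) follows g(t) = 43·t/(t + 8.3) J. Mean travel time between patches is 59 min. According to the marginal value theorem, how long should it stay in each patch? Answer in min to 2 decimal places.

22.13 min

Optimal t* satisfies g'(t*) = g(t*)/(T + t*).
g'(t) = 43·8.3/(t + 8.3)². Setting 43·8.3/(t+8.3)² = 43t/[(t+8.3)(59+t)] gives 8.3(59+t) = t(t+8.3), so t² = 8.3×59 = 489.7.
t* = √489.7 = 22.13 min.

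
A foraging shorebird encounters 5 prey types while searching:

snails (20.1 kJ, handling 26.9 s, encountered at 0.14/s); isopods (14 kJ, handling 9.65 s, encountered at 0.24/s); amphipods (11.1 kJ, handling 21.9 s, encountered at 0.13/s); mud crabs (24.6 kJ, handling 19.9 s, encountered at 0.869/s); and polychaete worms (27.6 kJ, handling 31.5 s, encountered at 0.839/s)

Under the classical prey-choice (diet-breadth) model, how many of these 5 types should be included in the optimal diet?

Profitabilities (E/h, kJ/s): isopods 1.45, mud crabs 1.24, polychaete worms 0.876, snails 0.747, amphipods 0.507. Add prey in this order while the next type's profitability exceeds the intake rate on those already taken.
Rate on top 1: 1.013. mud crabs: 1.24 > 1.013 → include.
Rate on top 2: 1.2. polychaete worms: 0.876 < 1.2 → exclude; stop.
Optimal diet: isopods, mud crabs — 2 of 5 types.

2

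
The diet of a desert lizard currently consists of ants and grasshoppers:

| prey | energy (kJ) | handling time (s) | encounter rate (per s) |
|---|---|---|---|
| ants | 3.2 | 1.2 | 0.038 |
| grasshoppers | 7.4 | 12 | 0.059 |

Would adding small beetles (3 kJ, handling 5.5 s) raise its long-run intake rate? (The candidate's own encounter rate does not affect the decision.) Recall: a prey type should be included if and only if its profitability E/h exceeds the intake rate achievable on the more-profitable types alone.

On ants and grasshoppers alone, R = ΣλE/(1+Σλh) = 0.5582/1.754 = 0.3183 kJ/s.
Profitability of small beetles: 3/5.5 = 0.5455 kJ/s.
Since 0.5455 > R, including small beetles increases the long-run rate.

Yes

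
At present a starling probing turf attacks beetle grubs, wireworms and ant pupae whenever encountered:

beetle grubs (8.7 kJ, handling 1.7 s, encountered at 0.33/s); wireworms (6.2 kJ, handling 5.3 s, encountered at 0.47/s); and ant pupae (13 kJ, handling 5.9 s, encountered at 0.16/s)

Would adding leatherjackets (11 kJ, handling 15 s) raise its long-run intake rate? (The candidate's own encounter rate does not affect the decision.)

On beetle grubs, wireworms and ant pupae alone, R = ΣλE/(1+Σλh) = 7.865/4.996 = 1.574 kJ/s.
Profitability of leatherjackets: 11/15 = 0.7333 kJ/s.
0.7333 < 1.574, so adding leatherjackets would lower the average — exclude it.

No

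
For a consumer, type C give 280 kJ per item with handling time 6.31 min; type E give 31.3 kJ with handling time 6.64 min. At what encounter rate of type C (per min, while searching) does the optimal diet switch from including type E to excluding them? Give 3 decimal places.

0.019 per min

The zero-one rule: include type E iff E₂/h₂ > λE₁/(1+λh₁). Equality gives the switch point.
λE₁h₂ = E₂ + λE₂h₁ ⇒ λ = E₂/(E₁h₂ − E₂h₁) = 31.3/(1859 − 197.5) = 0.01884 per min.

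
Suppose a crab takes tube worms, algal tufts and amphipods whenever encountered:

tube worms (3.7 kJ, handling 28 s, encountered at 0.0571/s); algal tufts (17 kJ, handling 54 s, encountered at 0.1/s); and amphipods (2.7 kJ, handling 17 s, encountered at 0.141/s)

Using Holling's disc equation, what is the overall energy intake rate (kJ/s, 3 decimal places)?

0.220 kJ/s

R = Σλ_iE_i / (1 + Σλ_ih_i)
Numerator: 0.0571×3.7 + 0.1×17 + 0.141×2.7 = 2.292
Denominator: 1 + 0.0571×28 + 0.1×54 + 0.141×17 = 10.4
R = 2.292/10.4 = 0.2205 kJ/s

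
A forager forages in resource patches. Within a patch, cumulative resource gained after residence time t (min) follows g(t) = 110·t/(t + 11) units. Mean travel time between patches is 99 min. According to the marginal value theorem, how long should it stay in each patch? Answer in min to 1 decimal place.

Optimal t* satisfies g'(t*) = g(t*)/(T + t*).
g'(t) = 110·11/(t + 11)². Setting 110·11/(t+11)² = 110t/[(t+11)(99+t)] gives 11(99+t) = t(t+11), so t² = 11×99 = 1089.
t* = √1089 = 33 min.

33.0 min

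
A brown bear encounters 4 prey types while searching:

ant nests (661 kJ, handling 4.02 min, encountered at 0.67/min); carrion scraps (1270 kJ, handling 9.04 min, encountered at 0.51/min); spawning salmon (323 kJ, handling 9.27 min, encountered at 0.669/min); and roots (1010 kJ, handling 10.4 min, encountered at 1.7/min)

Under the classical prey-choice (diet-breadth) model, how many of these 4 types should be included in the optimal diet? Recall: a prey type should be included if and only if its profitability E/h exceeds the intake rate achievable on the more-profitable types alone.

Rank by E/h (kJ/min): ant nests 164, carrion scraps 140, roots 97.1, spawning salmon 34.8. Include each in turn until the next type's E/h falls below the running intake rate.
Rate on top 1: 119.9. carrion scraps: 140 > 119.9 → include.
Rate on top 2: 131.3. roots: 97.1 < 131.3 → exclude; stop.
Optimal diet: ant nests, carrion scraps — 2 of 4 types.

2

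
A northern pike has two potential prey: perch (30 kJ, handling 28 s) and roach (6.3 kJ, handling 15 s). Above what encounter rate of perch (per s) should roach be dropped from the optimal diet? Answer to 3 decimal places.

0.023 per s

Drop roach once their profitability E₂/h₂ falls below the rate achievable on perch alone: E₂/h₂ = λE₁/(1 + λh₁).
Solve for λ: λE₁h₂ = E₂(1 + λh₁) → λ(E₁h₂ − E₂h₁) = E₂ → λ = E₂/(E₁h₂ − E₂h₁).
λ = 6.3/(30×15 − 6.3×28) = 6.3/273.6 = 0.02303 per s.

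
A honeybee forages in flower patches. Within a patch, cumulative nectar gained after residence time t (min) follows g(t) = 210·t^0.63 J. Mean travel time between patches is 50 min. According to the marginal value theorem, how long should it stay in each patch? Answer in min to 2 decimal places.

85.14 min

Maximise g(t)/(T+t): set derivative to zero → g'(t)(T+t) = g(t).
g'(t) = 0.63·210·t^-0.37. Setting 0.63·210·t^-0.37 = 210·t^0.63/(50+t) gives 0.63(50+t) = t, so 0.37·t = 0.63×50.
t* = 0.63×50/0.37 = 85.14 min.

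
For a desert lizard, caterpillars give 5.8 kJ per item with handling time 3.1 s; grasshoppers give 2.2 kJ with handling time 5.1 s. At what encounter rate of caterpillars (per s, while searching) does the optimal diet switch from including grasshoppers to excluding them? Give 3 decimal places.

0.097 per s

The zero-one rule: include grasshoppers iff E₂/h₂ > λE₁/(1+λh₁). Equality gives the switch point.
λE₁h₂ = E₂ + λE₂h₁ ⇒ λ = E₂/(E₁h₂ − E₂h₁) = 2.2/(29.58 − 6.82) = 0.09666 per s.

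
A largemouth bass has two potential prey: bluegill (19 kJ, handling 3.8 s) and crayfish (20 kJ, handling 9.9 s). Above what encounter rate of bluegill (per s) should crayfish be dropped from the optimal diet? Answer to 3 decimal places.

At the threshold, the rate on bluegill alone equals the profitability of crayfish: λ·19/(1 + λ·3.8) = 20/9.9 = 2.02.
Rearranging, λ(19 − 2.02×3.8) = 2.02, so λ = 2.02/11.32 = 0.1784 per s.

0.178 per s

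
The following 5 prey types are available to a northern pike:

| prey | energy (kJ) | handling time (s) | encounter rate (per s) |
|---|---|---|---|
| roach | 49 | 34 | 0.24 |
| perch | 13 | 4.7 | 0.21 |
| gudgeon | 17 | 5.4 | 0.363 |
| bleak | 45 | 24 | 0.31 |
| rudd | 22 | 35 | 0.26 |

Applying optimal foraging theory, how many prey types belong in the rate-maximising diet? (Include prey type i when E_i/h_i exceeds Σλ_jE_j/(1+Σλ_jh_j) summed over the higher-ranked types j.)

2

Rank by E/h (kJ/s): gudgeon 3.15, perch 2.77, bleak 1.88, roach 1.44, rudd 0.629. Include each in turn until the next type's E/h falls below the running intake rate.
Rate on top 1: 2.085. perch: 2.77 > 2.085 → include.
Rate on top 2: 2.255. bleak: 1.88 < 2.255 → exclude; stop.
Optimal diet: gudgeon, perch — 2 of 5 types.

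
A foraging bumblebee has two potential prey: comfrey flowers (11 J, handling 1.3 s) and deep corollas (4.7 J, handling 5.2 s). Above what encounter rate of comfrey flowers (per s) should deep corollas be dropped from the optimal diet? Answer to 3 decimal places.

The zero-one rule: include deep corollas iff E₂/h₂ > λE₁/(1+λh₁). Equality gives the switch point.
λE₁h₂ = E₂ + λE₂h₁ ⇒ λ = E₂/(E₁h₂ − E₂h₁) = 4.7/(57.2 − 6.11) = 0.09199 per s.

0.092 per s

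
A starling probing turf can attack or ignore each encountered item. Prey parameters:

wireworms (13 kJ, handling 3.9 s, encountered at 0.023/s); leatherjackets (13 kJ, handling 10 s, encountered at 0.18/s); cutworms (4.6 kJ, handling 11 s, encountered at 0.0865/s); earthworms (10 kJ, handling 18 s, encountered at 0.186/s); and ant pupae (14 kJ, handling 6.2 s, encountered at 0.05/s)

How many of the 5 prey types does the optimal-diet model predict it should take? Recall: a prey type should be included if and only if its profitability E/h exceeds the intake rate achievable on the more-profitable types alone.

3

Rank by E/h (kJ/s): wireworms 3.33, ant pupae 2.26, leatherjackets 1.3, earthworms 0.556, cutworms 0.418. Include each in turn until the next type's E/h falls below the running intake rate.
Rate on top 1: 0.2744. ant pupae: 2.26 > 0.2744 → include.
Rate on top 2: 0.7137. leatherjackets: 1.3 > 0.7137 → include.
Rate on top 3: 1.044. earthworms: 0.556 < 1.044 → exclude; stop.
Optimal diet: wireworms, ant pupae, leatherjackets — 3 of 5 types.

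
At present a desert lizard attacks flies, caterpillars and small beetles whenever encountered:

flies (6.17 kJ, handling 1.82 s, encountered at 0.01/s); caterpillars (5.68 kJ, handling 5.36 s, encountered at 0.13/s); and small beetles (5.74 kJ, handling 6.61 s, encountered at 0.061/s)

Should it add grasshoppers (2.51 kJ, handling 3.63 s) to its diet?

Current rate: (0.01×6.17 + 0.13×5.68 + 0.061×5.74)/(1 + 0.01×1.82 + 0.13×5.36 + 0.061×6.61) = 0.543 kJ/s.
Profitability of grasshoppers: 2.51/3.63 = 0.6915 kJ/s.
Since 0.6915 > R, including grasshoppers increases the long-run rate.

Yes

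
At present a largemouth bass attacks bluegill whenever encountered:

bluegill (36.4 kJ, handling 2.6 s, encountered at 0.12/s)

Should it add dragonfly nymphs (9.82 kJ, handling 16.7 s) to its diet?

On bluegill alone, R = ΣλE/(1+Σλh) = 4.368/1.312 = 3.329 kJ/s.
dragonfly nymphs: E/h = 9.82/16.7 = 0.588 kJ/s.
0.588 < 3.329, so adding dragonfly nymphs would lower the average — exclude it.

No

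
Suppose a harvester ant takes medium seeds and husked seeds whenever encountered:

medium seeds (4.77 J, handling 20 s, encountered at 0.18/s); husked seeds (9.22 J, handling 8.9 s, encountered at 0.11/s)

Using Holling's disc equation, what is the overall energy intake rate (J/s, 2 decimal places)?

0.34 J/s

R = (0.18×4.77 + 0.11×9.22) / (1 + 0.18×20 + 0.11×8.9) = 1.873/5.579 = 0.3357 J/s.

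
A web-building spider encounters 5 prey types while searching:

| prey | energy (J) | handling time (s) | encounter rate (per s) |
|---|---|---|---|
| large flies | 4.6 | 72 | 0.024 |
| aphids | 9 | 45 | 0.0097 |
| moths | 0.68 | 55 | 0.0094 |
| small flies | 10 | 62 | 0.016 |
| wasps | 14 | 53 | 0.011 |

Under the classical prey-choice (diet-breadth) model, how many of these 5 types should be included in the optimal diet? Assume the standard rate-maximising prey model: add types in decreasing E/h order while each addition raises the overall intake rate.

Profitabilities (E/h, J/s): wasps 0.264, aphids 0.2, small flies 0.161, large flies 0.0639, moths 0.0124. Add prey in this order while the next type's profitability exceeds the intake rate on those already taken.
Rate on top 1: 0.09728. aphids: 0.2 > 0.09728 → include.
Rate on top 2: 0.1195. small flies: 0.161 > 0.1195 → include.
Rate on top 3: 0.1333. large flies: 0.0639 < 0.1333 → exclude; stop.
Optimal diet: wasps, aphids, small flies — 3 of 5 types.

3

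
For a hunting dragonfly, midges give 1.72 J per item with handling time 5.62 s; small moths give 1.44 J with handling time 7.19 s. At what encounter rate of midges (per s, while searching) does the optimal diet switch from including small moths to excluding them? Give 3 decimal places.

Drop small moths once their profitability E₂/h₂ falls below the rate achievable on midges alone: E₂/h₂ = λE₁/(1 + λh₁).
Solve for λ: λE₁h₂ = E₂(1 + λh₁) → λ(E₁h₂ − E₂h₁) = E₂ → λ = E₂/(E₁h₂ − E₂h₁).
λ = 1.44/(1.72×7.19 − 1.44×5.62) = 1.44/4.274 = 0.3369 per s.

0.337 per s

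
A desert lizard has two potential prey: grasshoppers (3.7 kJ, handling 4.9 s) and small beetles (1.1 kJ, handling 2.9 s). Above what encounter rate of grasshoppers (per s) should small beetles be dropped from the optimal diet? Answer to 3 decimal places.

0.206 per s

Drop small beetles once their profitability E₂/h₂ falls below the rate achievable on grasshoppers alone: E₂/h₂ = λE₁/(1 + λh₁).
Solve for λ: λE₁h₂ = E₂(1 + λh₁) → λ(E₁h₂ − E₂h₁) = E₂ → λ = E₂/(E₁h₂ − E₂h₁).
λ = 1.1/(3.7×2.9 − 1.1×4.9) = 1.1/5.34 = 0.206 per s.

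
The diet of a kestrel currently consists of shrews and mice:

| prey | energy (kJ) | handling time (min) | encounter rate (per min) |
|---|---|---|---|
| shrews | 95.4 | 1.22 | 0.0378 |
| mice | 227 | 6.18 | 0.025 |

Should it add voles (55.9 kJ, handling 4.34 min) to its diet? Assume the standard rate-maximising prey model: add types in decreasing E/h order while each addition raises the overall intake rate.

Current rate: (0.0378×95.4 + 0.025×227)/(1 + 0.0378×1.22 + 0.025×6.18) = 7.73 kJ/min.
Profitability of voles: 55.9/4.34 = 12.88 kJ/min.
Since 12.88 > R, including voles increases the long-run rate.

Yes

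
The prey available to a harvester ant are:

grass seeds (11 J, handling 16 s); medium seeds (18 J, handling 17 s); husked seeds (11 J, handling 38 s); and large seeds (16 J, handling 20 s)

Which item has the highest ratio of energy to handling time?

Profitability E/h (J/s): grass seeds = 11/16 = 0.688, medium seeds = 18/17 = 1.06, husked seeds = 11/38 = 0.289, large seeds = 16/20 = 0.8.
Ranked: medium seeds > large seeds > grass seeds > husked seeds.

medium seeds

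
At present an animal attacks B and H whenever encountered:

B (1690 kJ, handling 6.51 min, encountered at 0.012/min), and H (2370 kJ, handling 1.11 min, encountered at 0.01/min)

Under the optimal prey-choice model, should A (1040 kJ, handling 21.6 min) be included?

Yes

Current rate: (0.012×1690 + 0.01×2370)/(1 + 0.012×6.51 + 0.01×1.11) = 40.38 kJ/min.
Profitability of A: 1040/21.6 = 48.15 kJ/min.
48.15 > 40.38, so adding A raises the average — include it.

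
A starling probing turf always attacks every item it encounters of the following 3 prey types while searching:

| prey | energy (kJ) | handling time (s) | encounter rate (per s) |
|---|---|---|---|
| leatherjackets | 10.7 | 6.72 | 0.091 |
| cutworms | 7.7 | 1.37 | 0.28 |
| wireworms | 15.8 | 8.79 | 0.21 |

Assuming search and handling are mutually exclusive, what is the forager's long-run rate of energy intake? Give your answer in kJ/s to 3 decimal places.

R = (0.091×10.7 + 0.28×7.7 + 0.21×15.8) / (1 + 0.091×6.72 + 0.28×1.37 + 0.21×8.79) = 6.448/3.841 = 1.679 kJ/s.

1.679 kJ/s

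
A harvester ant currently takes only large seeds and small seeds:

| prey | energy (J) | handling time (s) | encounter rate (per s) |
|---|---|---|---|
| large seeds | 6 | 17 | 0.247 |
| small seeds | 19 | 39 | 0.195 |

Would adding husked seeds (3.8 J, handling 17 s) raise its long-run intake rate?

No

On large seeds and small seeds alone, R = ΣλE/(1+Σλh) = 5.187/12.8 = 0.4051 J/s.
husked seeds: E/h = 3.8/17 = 0.2235 J/s.
Since 0.2235 < R, time spent handling husked seeds is better spent searching.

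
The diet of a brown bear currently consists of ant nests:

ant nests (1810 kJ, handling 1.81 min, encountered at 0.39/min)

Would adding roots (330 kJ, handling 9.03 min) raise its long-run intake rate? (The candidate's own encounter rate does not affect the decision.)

No

On ant nests alone, R = ΣλE/(1+Σλh) = 705.9/1.706 = 413.8 kJ/min.
Profitability of roots: 330/9.03 = 36.54 kJ/min.
36.54 < 413.8, so adding roots would lower the average — exclude it.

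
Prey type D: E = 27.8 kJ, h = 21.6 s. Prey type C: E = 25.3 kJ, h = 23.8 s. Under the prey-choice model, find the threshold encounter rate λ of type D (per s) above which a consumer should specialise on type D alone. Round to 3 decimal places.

At the threshold, the rate on type D alone equals the profitability of type C: λ·27.8/(1 + λ·21.6) = 25.3/23.8 = 1.063.
Rearranging, λ(27.8 − 1.063×21.6) = 1.063, so λ = 1.063/4.839 = 0.2197 per s.

0.220 per s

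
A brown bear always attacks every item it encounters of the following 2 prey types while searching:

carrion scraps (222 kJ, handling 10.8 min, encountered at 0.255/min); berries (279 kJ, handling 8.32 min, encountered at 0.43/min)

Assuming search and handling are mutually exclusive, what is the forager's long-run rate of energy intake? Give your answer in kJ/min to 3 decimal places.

Energy encountered per unit search time: 0.255×222 + 0.43×279 = 176.6 kJ/min.
Handling time per unit search time: 0.255×10.8 + 0.43×8.32 = 6.332.
Rate = 176.6/(1 + 6.332) = 24.08 kJ/min.

24.085 kJ/min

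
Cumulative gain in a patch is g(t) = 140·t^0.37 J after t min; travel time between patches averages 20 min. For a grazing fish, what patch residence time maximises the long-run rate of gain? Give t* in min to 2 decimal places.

By the marginal value theorem, leave when the instantaneous gain rate g'(t) equals the habitat-wide average g(t)/(T + t).
g'(t) = 0.37·140·t^-0.63. Setting 0.37·140·t^-0.63 = 140·t^0.37/(20+t) gives 0.37(20+t) = t, so 0.63·t = 0.37×20.
t* = 0.37×20/0.63 = 11.75 min.

11.75 min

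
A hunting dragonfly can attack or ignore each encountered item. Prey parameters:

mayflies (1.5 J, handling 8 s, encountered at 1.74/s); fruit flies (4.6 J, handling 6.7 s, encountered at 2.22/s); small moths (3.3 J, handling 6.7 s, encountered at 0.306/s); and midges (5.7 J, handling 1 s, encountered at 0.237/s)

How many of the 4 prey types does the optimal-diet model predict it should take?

1

E/h in descending order: midges 5.7, fruit flies 0.687, small moths 0.493, mayflies 0.188 J/s. The optimal diet is the largest prefix of this list for which every included type satisfies E_i/h_i > R on the types above it.
Rate on top 1: 1.092. fruit flies: 0.687 < 1.092 → exclude; stop.
Optimal diet: midges — 1 of 4 types.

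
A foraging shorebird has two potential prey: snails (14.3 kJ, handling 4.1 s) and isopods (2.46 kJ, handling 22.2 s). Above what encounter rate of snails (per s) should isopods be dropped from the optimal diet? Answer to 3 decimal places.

Drop isopods once their profitability E₂/h₂ falls below the rate achievable on snails alone: E₂/h₂ = λE₁/(1 + λh₁).
Solve for λ: λE₁h₂ = E₂(1 + λh₁) → λ(E₁h₂ − E₂h₁) = E₂ → λ = E₂/(E₁h₂ − E₂h₁).
λ = 2.46/(14.3×22.2 − 2.46×4.1) = 2.46/307.4 = 0.008003 per s.

0.008 per s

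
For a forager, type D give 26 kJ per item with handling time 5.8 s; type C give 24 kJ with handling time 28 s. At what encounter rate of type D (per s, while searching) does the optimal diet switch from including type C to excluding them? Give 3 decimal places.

The zero-one rule: include type C iff E₂/h₂ > λE₁/(1+λh₁). Equality gives the switch point.
λE₁h₂ = E₂ + λE₂h₁ ⇒ λ = E₂/(E₁h₂ − E₂h₁) = 24/(728 − 139.2) = 0.04076 per s.

0.041 per s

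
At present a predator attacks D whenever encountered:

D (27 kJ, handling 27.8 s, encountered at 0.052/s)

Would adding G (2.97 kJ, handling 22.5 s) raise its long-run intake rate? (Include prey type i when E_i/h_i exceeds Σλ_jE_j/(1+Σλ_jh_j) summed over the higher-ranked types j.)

Current rate: (0.052×27)/(1 + 0.052×27.8) = 0.5741 kJ/s.
Profitability of G: 2.97/22.5 = 0.132 kJ/s.
0.132 < 0.5741, so adding G would lower the average — exclude it.

No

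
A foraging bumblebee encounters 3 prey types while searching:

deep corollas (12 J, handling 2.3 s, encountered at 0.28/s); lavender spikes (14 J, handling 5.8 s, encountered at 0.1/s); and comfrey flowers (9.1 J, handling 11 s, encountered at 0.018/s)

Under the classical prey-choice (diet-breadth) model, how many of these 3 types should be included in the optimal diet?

2

Rank by E/h (J/s): deep corollas 5.22, lavender spikes 2.41, comfrey flowers 0.827. Include each in turn until the next type's E/h falls below the running intake rate.
Rate on top 1: 2.044. lavender spikes: 2.41 > 2.044 → include.
Rate on top 2: 2.14. comfrey flowers: 0.827 < 2.14 → exclude; stop.
Optimal diet: deep corollas, lavender spikes — 2 of 3 types.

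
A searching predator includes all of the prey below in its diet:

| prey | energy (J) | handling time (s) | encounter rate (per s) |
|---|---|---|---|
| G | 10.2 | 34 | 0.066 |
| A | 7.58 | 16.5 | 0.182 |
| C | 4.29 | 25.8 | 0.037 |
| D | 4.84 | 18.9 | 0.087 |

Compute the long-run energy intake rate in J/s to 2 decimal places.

0.30 J/s

R = Σλ_iE_i / (1 + Σλ_ih_i)
Numerator: 0.066×10.2 + 0.182×7.58 + 0.037×4.29 + 0.087×4.84 = 2.633
Denominator: 1 + 0.066×34 + 0.182×16.5 + 0.037×25.8 + 0.087×18.9 = 8.846
R = 2.633/8.846 = 0.2976 J/s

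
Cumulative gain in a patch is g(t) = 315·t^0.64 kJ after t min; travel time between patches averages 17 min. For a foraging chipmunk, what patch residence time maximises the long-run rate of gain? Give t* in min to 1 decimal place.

Maximise g(t)/(T+t): set derivative to zero → g'(t)(T+t) = g(t).
g'(t) = 0.64·315·t^-0.36. Setting 0.64·315·t^-0.36 = 315·t^0.64/(17+t) gives 0.64(17+t) = t, so 0.36·t = 0.64×17.
t* = 0.64×17/0.36 = 30.22 min.

30.2 min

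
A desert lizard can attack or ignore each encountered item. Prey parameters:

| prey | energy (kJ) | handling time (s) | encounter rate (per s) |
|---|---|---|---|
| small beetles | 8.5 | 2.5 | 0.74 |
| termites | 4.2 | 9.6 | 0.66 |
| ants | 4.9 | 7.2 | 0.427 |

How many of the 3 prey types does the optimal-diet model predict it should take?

E/h in descending order: small beetles 3.4, ants 0.681, termites 0.438 kJ/s. The optimal diet is the largest prefix of this list for which every included type satisfies E_i/h_i > R on the types above it.
Rate on top 1: 2.207. ants: 0.681 < 2.207 → exclude; stop.
Optimal diet: small beetles — 1 of 3 types.

1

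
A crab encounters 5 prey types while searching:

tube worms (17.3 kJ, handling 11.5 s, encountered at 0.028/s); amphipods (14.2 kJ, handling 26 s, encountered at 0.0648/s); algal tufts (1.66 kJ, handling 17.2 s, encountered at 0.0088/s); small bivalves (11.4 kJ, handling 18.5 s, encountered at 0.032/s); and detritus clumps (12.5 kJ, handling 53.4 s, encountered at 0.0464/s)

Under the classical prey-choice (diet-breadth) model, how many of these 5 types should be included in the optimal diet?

Profitabilities (E/h, kJ/s): tube worms 1.5, small bivalves 0.616, amphipods 0.546, detritus clumps 0.234, algal tufts 0.0965. Add prey in this order while the next type's profitability exceeds the intake rate on those already taken.
Rate on top 1: 0.3664. small bivalves: 0.616 > 0.3664 → include.
Rate on top 2: 0.4437. amphipods: 0.546 > 0.4437 → include.
Rate on top 3: 0.4917. detritus clumps: 0.234 < 0.4917 → exclude; stop.
Optimal diet: tube worms, small bivalves, amphipods — 3 of 5 types.

3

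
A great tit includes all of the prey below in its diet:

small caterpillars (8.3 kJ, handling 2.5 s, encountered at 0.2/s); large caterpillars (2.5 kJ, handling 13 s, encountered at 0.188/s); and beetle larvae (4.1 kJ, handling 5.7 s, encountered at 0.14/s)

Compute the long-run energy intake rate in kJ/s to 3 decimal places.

R = Σλ_iE_i / (1 + Σλ_ih_i)
Numerator: 0.2×8.3 + 0.188×2.5 + 0.14×4.1 = 2.704
Denominator: 1 + 0.2×2.5 + 0.188×13 + 0.14×5.7 = 4.742
R = 2.704/4.742 = 0.5702 kJ/s

0.570 kJ/s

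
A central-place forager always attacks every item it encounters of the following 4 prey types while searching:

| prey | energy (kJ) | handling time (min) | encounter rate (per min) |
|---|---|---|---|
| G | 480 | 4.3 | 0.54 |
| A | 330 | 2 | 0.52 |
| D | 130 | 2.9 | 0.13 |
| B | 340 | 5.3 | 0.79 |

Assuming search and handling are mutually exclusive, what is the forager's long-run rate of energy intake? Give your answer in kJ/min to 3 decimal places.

80.249 kJ/min

R = (0.54×480 + 0.52×330 + 0.13×130 + 0.79×340) / (1 + 0.54×4.3 + 0.52×2 + 0.13×2.9 + 0.79×5.3) = 716.3/8.926 = 80.25 kJ/min.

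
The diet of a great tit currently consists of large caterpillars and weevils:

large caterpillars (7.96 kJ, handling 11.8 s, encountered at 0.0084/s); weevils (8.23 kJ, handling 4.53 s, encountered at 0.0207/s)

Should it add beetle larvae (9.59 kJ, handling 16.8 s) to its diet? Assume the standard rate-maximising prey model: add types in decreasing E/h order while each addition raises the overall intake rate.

Yes

Intake rate on the current diet: R = (0.0084×7.96 + 0.0207×8.23) / (1 + 0.0084×11.8 + 0.0207×4.53) = 0.2372/1.193 = 0.1989 kJ/s.
Profitability of beetle larvae: 9.59/16.8 = 0.5708 kJ/s.
0.5708 > 0.1989, so adding beetle larvae raises the average — include it.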